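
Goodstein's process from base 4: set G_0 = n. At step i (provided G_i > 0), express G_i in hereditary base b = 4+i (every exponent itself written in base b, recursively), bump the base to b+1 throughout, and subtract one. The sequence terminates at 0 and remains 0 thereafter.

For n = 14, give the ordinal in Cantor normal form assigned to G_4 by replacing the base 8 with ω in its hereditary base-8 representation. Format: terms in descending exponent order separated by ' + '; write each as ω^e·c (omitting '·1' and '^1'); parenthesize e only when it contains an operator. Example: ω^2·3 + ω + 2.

ω·2 + 5

[0] 14 ≡ 3·4 + 2 (base 4). Lift 5: 17. −1: 16.
[1] 16 ≡ 3·5 + 1 (base 5). Lift 6: 19. −1: 18.
[2] 18 ≡ 3·6 (base 6). Lift 7: 21. −1: 20.
[3] 20 ≡ 2·7 + 6 (base 7). Lift 8: 22. −1: 21.
[4] 21 ≡ 2·8 + 5 (base 8). Lift 9: 23. −1: 22.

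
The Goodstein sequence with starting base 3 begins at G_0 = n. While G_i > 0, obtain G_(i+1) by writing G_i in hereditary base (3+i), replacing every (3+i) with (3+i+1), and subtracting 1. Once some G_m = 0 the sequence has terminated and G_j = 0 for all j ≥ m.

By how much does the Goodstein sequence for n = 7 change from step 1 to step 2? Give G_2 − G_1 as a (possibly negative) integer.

1

G_0 = 7. HB_3(7) = 2·3 + 1. Bump = 9. G_1 = 8.
G_1 = 8. HB_4(8) = 2·4. Bump = 10. G_2 = 9.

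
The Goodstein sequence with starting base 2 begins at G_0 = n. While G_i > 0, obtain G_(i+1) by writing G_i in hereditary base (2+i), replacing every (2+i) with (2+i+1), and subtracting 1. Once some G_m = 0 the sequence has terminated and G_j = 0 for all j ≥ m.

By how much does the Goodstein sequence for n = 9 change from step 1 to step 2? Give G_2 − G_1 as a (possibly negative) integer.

942

G_0 = 9. HB_2(9) = 2^(2 + 1) + 1. Bump = 82. G_1 = 81.
G_1 = 81. HB_3(81) = 3^(3 + 1). Bump = 1024. G_2 = 1023.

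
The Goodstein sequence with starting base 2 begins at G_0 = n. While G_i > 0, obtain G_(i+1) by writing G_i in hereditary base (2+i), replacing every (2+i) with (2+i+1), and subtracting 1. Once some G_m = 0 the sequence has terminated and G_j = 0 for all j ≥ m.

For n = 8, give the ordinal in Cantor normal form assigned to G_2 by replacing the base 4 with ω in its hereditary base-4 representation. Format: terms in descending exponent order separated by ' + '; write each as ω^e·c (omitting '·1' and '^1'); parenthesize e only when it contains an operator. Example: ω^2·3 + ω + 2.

ω^ω·2 + ω^2·2 + ω·2 + 1

G_0 = 8. HB_2(8) = 2^(2 + 1). Bump = 81. G_1 = 80.
G_1 = 80. HB_3(80) = 2·3^3 + 2·3^2 + 2·3 + 2. Bump = 554. G_2 = 553.
G_2 = 553. HB_4(553) = 2·4^4 + 2·4^2 + 2·4 + 1. Bump = 6311. G_3 = 6310.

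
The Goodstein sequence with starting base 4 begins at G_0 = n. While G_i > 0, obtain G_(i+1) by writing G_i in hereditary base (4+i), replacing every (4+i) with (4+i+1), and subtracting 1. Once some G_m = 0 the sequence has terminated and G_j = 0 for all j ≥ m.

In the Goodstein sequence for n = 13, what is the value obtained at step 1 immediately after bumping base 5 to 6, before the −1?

18

G_0 = 13. HB_4(13) = 3·4 + 1. Bump = 16. G_1 = 15.
G_1 = 15. HB_5(15) = 3·5. Bump = 18. G_2 = 17.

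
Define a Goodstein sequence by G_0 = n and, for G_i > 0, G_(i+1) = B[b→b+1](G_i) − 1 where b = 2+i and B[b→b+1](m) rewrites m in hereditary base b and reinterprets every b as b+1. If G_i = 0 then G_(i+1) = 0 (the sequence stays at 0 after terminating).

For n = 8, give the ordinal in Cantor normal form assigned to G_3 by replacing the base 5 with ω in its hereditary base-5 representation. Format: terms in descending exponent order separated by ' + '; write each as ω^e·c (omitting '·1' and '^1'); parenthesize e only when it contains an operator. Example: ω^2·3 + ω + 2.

ω^ω·2 + ω^2·2 + ω·2

(0) 8|_2 = 2^(2 + 1) ↦ 3^(3 + 1)|_3 = 81 ⇒ 80
(1) 80|_3 = 2·3^3 + 2·3^2 + 2·3 + 2 ↦ 2·4^4 + 2·4^2 + 2·4 + 2|_4 = 554 ⇒ 553
(2) 553|_4 = 2·4^4 + 2·4^2 + 2·4 + 1 ↦ 2·5^5 + 2·5^2 + 2·5 + 1|_5 = 6311 ⇒ 6310
(3) 6310|_5 = 2·5^5 + 2·5^2 + 2·5 ↦ 2·6^6 + 2·6^2 + 2·6|_6 = 93396 ⇒ 93395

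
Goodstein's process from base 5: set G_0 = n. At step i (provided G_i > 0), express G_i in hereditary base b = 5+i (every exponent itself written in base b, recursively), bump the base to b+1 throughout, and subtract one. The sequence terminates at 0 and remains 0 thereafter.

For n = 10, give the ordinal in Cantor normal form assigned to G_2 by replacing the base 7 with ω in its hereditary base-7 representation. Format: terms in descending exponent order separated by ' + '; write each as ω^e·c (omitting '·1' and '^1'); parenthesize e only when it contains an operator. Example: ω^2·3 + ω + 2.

ω + 4

step 0: 10 = 2·5; sub 6 for 5: 2·6; = 12; G_1 = 12−1 = 11
step 1: 11 = 6 + 5; sub 7 for 6: 7 + 5; = 12; G_2 = 12−1 = 11
step 2: 11 = 7 + 4; sub 8 for 7: 8 + 4; = 12; G_3 = 12−1 = 11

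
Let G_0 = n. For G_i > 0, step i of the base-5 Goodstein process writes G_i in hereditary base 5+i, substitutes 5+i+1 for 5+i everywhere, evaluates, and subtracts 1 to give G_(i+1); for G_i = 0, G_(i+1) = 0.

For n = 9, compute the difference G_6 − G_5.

9 —HB5→ 5 + 4 —bump→ 6 + 4 = 10 —(−1)→ 9
9 —HB6→ 6 + 3 —bump→ 7 + 3 = 10 —(−1)→ 9
9 —HB7→ 7 + 2 —bump→ 8 + 2 = 10 —(−1)→ 9
9 —HB8→ 8 + 1 —bump→ 9 + 1 = 10 —(−1)→ 9
9 —HB9→ 9 —bump→ 10 = 10 —(−1)→ 9
9 —HB10→ 9 —bump→ 9 = 9 —(−1)→ 8

-1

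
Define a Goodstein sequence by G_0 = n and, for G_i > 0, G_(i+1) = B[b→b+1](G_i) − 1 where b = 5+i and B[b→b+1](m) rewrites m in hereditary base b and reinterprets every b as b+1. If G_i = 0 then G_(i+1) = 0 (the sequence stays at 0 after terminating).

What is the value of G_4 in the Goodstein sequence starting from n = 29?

81

G_0=29  [base 5] 5^2 + 4  →[5↦6]→  6^2 + 4 = 40  −1 ⇒ G_1=39
G_1=39  [base 6] 6^2 + 3  →[6↦7]→  7^2 + 3 = 52  −1 ⇒ G_2=51
G_2=51  [base 7] 7^2 + 2  →[7↦8]→  8^2 + 2 = 66  −1 ⇒ G_3=65
G_3=65  [base 8] 8^2 + 1  →[8↦9]→  9^2 + 1 = 82  −1 ⇒ G_4=81
G_4=81  [base 9] 9^2  →[9↦10]→  10^2 = 100  −1 ⇒ G_5=99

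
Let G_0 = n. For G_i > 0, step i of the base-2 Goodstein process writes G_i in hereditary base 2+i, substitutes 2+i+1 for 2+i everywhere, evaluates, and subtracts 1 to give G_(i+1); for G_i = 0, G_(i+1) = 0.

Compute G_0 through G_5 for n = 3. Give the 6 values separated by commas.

base 2: 3 = 2 + 1; at 3: 3 + 1 = 4; next = 3
base 3: 3 = 3; at 4: 4 = 4; next = 3
base 4: 3 = 3; at 5: 3 = 3; next = 2
base 5: 2 = 2; at 6: 2 = 2; next = 1
base 6: 1 = 1; at 7: 1 = 1; next = 0

3, 3, 3, 2, 1, 0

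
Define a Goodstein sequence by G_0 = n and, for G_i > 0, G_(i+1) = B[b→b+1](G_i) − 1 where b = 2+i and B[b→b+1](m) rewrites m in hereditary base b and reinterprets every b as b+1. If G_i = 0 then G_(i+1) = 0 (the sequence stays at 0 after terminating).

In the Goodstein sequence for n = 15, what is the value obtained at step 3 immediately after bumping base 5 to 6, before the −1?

326594

base 2: 15 = 2^(2 + 1) + 2^2 + 2 + 1; at 3: 3^(3 + 1) + 3^3 + 3 + 1 = 112; next = 111
base 3: 111 = 3^(3 + 1) + 3^3 + 3; at 4: 4^(4 + 1) + 4^4 + 4 = 1284; next = 1283
base 4: 1283 = 4^(4 + 1) + 4^4 + 3; at 5: 5^(5 + 1) + 5^5 + 3 = 18753; next = 18752
base 5: 18752 = 5^(5 + 1) + 5^5 + 2; at 6: 6^(6 + 1) + 6^6 + 2 = 326594; next = 326593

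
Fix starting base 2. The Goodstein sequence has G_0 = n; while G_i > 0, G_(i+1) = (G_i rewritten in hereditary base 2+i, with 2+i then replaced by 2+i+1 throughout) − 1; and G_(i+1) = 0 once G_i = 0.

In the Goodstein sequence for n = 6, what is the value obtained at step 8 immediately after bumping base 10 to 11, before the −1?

G_0=6  [base 2] 2^2 + 2  →[2↦3]→  3^3 + 3 = 30  −1 ⇒ G_1=29
G_1=29  [base 3] 3^3 + 2  →[3↦4]→  4^4 + 2 = 258  −1 ⇒ G_2=257
G_2=257  [base 4] 4^4 + 1  →[4↦5]→  5^5 + 1 = 3126  −1 ⇒ G_3=3125
G_3=3125  [base 5] 5^5  →[5↦6]→  6^6 = 46656  −1 ⇒ G_4=46655
G_4=46655  [base 6] 5·6^5 + 5·6^4 + 5·6^3 + 5·6^2 + 5·6 + 5  →[6↦7]→  5·7^5 + 5·7^4 + 5·7^3 + 5·7^2 + 5·7 + 5 = 98040  −1 ⇒ G_5=98039
G_5=98039  [base 7] 5·7^5 + 5·7^4 + 5·7^3 + 5·7^2 + 5·7 + 4  →[7↦8]→  5·8^5 + 5·8^4 + 5·8^3 + 5·8^2 + 5·8 + 4 = 187244  −1 ⇒ G_6=187243
G_6=187243  [base 8] 5·8^5 + 5·8^4 + 5·8^3 + 5·8^2 + 5·8 + 3  →[8↦9]→  5·9^5 + 5·9^4 + 5·9^3 + 5·9^2 + 5·9 + 3 = 332148  −1 ⇒ G_7=332147
G_7=332147  [base 9] 5·9^5 + 5·9^4 + 5·9^3 + 5·9^2 + 5·9 + 2  →[9↦10]→  5·10^5 + 5·10^4 + 5·10^3 + 5·10^2 + 5·10 + 2 = 555552  −1 ⇒ G_8=555551
G_8=555551  [base 10] 5·10^5 + 5·10^4 + 5·10^3 + 5·10^2 + 5·10 + 1  →[10↦11]→  5·11^5 + 5·11^4 + 5·11^3 + 5·11^2 + 5·11 + 1 = 885776  −1 ⇒ G_9=885775

885776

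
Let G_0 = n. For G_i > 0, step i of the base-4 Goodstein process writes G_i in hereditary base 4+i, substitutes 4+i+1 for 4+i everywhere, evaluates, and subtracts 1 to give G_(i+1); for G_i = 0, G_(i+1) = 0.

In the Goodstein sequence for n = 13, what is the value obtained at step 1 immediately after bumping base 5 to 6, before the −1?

13 —HB4→ 3·4 + 1 —bump→ 3·5 + 1 = 16 —(−1)→ 15
15 —HB5→ 3·5 —bump→ 3·6 = 18 —(−1)→ 17

18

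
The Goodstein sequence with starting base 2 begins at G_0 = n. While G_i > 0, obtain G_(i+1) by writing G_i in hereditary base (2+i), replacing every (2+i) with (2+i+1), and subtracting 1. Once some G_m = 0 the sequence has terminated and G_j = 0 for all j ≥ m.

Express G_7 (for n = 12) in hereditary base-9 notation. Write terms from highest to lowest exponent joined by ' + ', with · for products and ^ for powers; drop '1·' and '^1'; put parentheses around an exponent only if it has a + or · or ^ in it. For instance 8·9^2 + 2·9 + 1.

9^(9 + 1) + 2·9^2 + 9 + 2

G_0=12  [base 2] 2^(2 + 1) + 2^2  →[2↦3]→  3^(3 + 1) + 3^3 = 108  −1 ⇒ G_1=107
G_1=107  [base 3] 3^(3 + 1) + 2·3^2 + 2·3 + 2  →[3↦4]→  4^(4 + 1) + 2·4^2 + 2·4 + 2 = 1066  −1 ⇒ G_2=1065
G_2=1065  [base 4] 4^(4 + 1) + 2·4^2 + 2·4 + 1  →[4↦5]→  5^(5 + 1) + 2·5^2 + 2·5 + 1 = 15686  −1 ⇒ G_3=15685
G_3=15685  [base 5] 5^(5 + 1) + 2·5^2 + 2·5  →[5↦6]→  6^(6 + 1) + 2·6^2 + 2·6 = 280020  −1 ⇒ G_4=280019
G_4=280019  [base 6] 6^(6 + 1) + 2·6^2 + 6 + 5  →[6↦7]→  7^(7 + 1) + 2·7^2 + 7 + 5 = 5764911  −1 ⇒ G_5=5764910
G_5=5764910  [base 7] 7^(7 + 1) + 2·7^2 + 7 + 4  →[7↦8]→  8^(8 + 1) + 2·8^2 + 8 + 4 = 134217868  −1 ⇒ G_6=134217867
G_6=134217867  [base 8] 8^(8 + 1) + 2·8^2 + 8 + 3  →[8↦9]→  9^(9 + 1) + 2·9^2 + 9 + 3 = 3486784575  −1 ⇒ G_7=3486784574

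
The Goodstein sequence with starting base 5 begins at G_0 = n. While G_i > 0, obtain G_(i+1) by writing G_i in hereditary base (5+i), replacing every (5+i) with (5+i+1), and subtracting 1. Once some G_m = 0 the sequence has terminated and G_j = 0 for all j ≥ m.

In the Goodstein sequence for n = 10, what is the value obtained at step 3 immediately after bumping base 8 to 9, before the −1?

i=0: 10 = 2·5 (b=5); 5→6: 2·6 = 12; 12−1 = 11
i=1: 11 = 6 + 5 (b=6); 6→7: 7 + 5 = 12; 12−1 = 11
i=2: 11 = 7 + 4 (b=7); 7→8: 8 + 4 = 12; 12−1 = 11
i=3: 11 = 8 + 3 (b=8); 8→9: 9 + 3 = 12; 12−1 = 11

12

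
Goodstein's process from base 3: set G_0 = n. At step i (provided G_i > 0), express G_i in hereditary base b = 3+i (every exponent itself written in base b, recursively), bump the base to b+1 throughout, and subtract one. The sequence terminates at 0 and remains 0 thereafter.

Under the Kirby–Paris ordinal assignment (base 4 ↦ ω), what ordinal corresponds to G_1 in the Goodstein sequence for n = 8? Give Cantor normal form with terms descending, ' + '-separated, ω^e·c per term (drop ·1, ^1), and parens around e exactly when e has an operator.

ω·2 + 1

8 —HB3→ 2·3 + 2 —bump→ 2·4 + 2 = 10 —(−1)→ 9
9 —HB4→ 2·4 + 1 —bump→ 2·5 + 1 = 11 —(−1)→ 10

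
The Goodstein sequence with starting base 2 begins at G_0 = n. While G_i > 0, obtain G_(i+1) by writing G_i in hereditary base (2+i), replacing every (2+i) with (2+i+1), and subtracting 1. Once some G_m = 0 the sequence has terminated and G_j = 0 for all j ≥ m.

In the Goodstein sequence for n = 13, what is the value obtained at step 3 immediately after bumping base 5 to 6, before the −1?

[0] 13 ≡ 2^(2 + 1) + 2^2 + 1 (base 2). Lift 3: 109. −1: 108.
[1] 108 ≡ 3^(3 + 1) + 3^3 (base 3). Lift 4: 1280. −1: 1279.
[2] 1279 ≡ 4^(4 + 1) + 3·4^3 + 3·4^2 + 3·4 + 3 (base 4). Lift 5: 16093. −1: 16092.
[3] 16092 ≡ 5^(5 + 1) + 3·5^3 + 3·5^2 + 3·5 + 2 (base 5). Lift 6: 280712. −1: 280711.

280712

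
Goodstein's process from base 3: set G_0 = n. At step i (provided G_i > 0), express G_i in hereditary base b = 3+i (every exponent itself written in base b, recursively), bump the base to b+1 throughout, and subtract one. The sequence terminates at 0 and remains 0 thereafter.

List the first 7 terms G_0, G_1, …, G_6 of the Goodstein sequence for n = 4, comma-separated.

4, 4, 4, 3, 2, 1, 0

G_0 = 4. HB_3(4) = 3 + 1. Bump = 5. G_1 = 4.
G_1 = 4. HB_4(4) = 4. Bump = 5. G_2 = 4.
G_2 = 4. HB_5(4) = 4. Bump = 4. G_3 = 3.
G_3 = 3. HB_6(3) = 3. Bump = 3. G_4 = 2.
G_4 = 2. HB_7(2) = 2. Bump = 2. G_5 = 1.
G_5 = 1. HB_8(1) = 1. Bump = 1. G_6 = 0.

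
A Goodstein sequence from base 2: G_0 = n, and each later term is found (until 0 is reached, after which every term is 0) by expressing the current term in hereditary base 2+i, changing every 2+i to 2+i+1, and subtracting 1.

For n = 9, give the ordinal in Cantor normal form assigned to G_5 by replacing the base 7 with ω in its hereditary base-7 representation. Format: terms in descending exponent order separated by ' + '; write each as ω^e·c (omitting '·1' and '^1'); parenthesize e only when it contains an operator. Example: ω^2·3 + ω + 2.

ω^ω·3 + ω^3·3 + ω^2·3 + ω·3

9 —HB2→ 2^(2 + 1) + 1 —bump→ 3^(3 + 1) + 1 = 82 —(−1)→ 81
81 —HB3→ 3^(3 + 1) —bump→ 4^(4 + 1) = 1024 —(−1)→ 1023
1023 —HB4→ 3·4^4 + 3·4^3 + 3·4^2 + 3·4 + 3 —bump→ 3·5^5 + 3·5^3 + 3·5^2 + 3·5 + 3 = 9843 —(−1)→ 9842
9842 —HB5→ 3·5^5 + 3·5^3 + 3·5^2 + 3·5 + 2 —bump→ 3·6^6 + 3·6^3 + 3·6^2 + 3·6 + 2 = 140744 —(−1)→ 140743
140743 —HB6→ 3·6^6 + 3·6^3 + 3·6^2 + 3·6 + 1 —bump→ 3·7^7 + 3·7^3 + 3·7^2 + 3·7 + 1 = 2471827 —(−1)→ 2471826
2471826 —HB7→ 3·7^7 + 3·7^3 + 3·7^2 + 3·7 —bump→ 3·8^8 + 3·8^3 + 3·8^2 + 3·8 = 50333400 —(−1)→ 50333399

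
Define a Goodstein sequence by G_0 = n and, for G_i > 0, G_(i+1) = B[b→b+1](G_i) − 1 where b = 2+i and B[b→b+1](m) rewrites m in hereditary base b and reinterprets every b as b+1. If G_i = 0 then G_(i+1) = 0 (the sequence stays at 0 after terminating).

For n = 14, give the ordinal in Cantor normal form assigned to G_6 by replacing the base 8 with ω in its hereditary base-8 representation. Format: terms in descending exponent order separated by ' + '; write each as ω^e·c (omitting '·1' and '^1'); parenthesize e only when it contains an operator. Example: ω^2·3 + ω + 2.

ω^(ω + 1) + ω^5·5 + ω^4·5 + ω^3·5 + ω^2·5 + ω·5 + 3

G_0 = 14. HB_2(14) = 2^(2 + 1) + 2^2 + 2. Bump = 111. G_1 = 110.
G_1 = 110. HB_3(110) = 3^(3 + 1) + 3^3 + 2. Bump = 1282. G_2 = 1281.
G_2 = 1281. HB_4(1281) = 4^(4 + 1) + 4^4 + 1. Bump = 18751. G_3 = 18750.
G_3 = 18750. HB_5(18750) = 5^(5 + 1) + 5^5. Bump = 326592. G_4 = 326591.
G_4 = 326591. HB_6(326591) = 6^(6 + 1) + 5·6^5 + 5·6^4 + 5·6^3 + 5·6^2 + 5·6 + 5. Bump = 5862841. G_5 = 5862840.
G_5 = 5862840. HB_7(5862840) = 7^(7 + 1) + 5·7^5 + 5·7^4 + 5·7^3 + 5·7^2 + 5·7 + 4. Bump = 134404972. G_6 = 134404971.
G_6 = 134404971. HB_8(134404971) = 8^(8 + 1) + 5·8^5 + 5·8^4 + 5·8^3 + 5·8^2 + 5·8 + 3. Bump = 3487116549. G_7 = 3487116548.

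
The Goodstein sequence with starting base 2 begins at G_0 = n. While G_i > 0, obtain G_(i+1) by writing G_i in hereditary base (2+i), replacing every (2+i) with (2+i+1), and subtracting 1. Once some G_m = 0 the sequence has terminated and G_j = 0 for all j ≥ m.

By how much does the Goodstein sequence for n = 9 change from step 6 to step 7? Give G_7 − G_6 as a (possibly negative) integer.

1111930522

G_0 = 9. HB_2(9) = 2^(2 + 1) + 1. Bump = 82. G_1 = 81.
G_1 = 81. HB_3(81) = 3^(3 + 1). Bump = 1024. G_2 = 1023.
G_2 = 1023. HB_4(1023) = 3·4^4 + 3·4^3 + 3·4^2 + 3·4 + 3. Bump = 9843. G_3 = 9842.
G_3 = 9842. HB_5(9842) = 3·5^5 + 3·5^3 + 3·5^2 + 3·5 + 2. Bump = 140744. G_4 = 140743.
G_4 = 140743. HB_6(140743) = 3·6^6 + 3·6^3 + 3·6^2 + 3·6 + 1. Bump = 2471827. G_5 = 2471826.
G_5 = 2471826. HB_7(2471826) = 3·7^7 + 3·7^3 + 3·7^2 + 3·7. Bump = 50333400. G_6 = 50333399.
G_6 = 50333399. HB_8(50333399) = 3·8^8 + 3·8^3 + 3·8^2 + 2·8 + 7. Bump = 1162263922. G_7 = 1162263921.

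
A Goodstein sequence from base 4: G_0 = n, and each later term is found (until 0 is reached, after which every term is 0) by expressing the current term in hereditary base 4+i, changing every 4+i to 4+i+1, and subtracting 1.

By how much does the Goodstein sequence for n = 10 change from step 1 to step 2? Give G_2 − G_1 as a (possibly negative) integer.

1

i=0: 10 = 2·4 + 2 (b=4); 4→5: 2·5 + 2 = 12; 12−1 = 11
i=1: 11 = 2·5 + 1 (b=5); 5→6: 2·6 + 1 = 13; 13−1 = 12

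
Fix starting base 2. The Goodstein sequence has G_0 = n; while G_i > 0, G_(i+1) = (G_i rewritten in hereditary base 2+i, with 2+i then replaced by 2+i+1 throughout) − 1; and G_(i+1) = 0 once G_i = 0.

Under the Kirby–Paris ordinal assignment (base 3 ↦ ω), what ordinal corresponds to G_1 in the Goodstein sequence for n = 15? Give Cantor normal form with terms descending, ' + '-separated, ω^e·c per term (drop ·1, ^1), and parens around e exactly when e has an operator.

ω^(ω + 1) + ω^ω + ω

i=0: 15 = 2^(2 + 1) + 2^2 + 2 + 1 (b=2); 2→3: 3^(3 + 1) + 3^3 + 3 + 1 = 112; 112−1 = 111
i=1: 111 = 3^(3 + 1) + 3^3 + 3 (b=3); 3→4: 4^(4 + 1) + 4^4 + 4 = 1284; 1284−1 = 1283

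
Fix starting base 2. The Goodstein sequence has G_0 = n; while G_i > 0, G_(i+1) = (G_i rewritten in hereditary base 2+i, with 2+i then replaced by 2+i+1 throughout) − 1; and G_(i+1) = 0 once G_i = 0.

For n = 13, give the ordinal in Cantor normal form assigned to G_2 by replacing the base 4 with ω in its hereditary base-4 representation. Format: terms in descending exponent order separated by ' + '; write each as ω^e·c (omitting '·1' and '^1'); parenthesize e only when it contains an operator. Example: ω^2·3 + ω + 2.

G_0 = 13. HB_2(13) = 2^(2 + 1) + 2^2 + 1. Bump = 109. G_1 = 108.
G_1 = 108. HB_3(108) = 3^(3 + 1) + 3^3. Bump = 1280. G_2 = 1279.

ω^(ω + 1) + ω^3·3 + ω^2·3 + ω·3 + 3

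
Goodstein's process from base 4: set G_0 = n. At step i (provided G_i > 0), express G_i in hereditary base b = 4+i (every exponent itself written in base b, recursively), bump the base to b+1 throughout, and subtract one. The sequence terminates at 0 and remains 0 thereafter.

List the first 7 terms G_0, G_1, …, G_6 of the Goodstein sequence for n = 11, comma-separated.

11 —HB4→ 2·4 + 3 —bump→ 2·5 + 3 = 13 —(−1)→ 12
12 —HB5→ 2·5 + 2 —bump→ 2·6 + 2 = 14 —(−1)→ 13
13 —HB6→ 2·6 + 1 —bump→ 2·7 + 1 = 15 —(−1)→ 14
14 —HB7→ 2·7 —bump→ 2·8 = 16 —(−1)→ 15
15 —HB8→ 8 + 7 —bump→ 9 + 7 = 16 —(−1)→ 15
15 —HB9→ 9 + 6 —bump→ 10 + 6 = 16 —(−1)→ 15

11, 12, 13, 14, 15, 15, 15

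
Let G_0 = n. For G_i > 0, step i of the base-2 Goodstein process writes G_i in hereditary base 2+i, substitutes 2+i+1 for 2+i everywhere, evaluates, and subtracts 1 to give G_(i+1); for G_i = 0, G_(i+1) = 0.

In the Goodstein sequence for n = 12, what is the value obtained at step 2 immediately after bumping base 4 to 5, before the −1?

15686

[0] 12 ≡ 2^(2 + 1) + 2^2 (base 2). Lift 3: 108. −1: 107.
[1] 107 ≡ 3^(3 + 1) + 2·3^2 + 2·3 + 2 (base 3). Lift 4: 1066. −1: 1065.
[2] 1065 ≡ 4^(4 + 1) + 2·4^2 + 2·4 + 1 (base 4). Lift 5: 15686. −1: 15685.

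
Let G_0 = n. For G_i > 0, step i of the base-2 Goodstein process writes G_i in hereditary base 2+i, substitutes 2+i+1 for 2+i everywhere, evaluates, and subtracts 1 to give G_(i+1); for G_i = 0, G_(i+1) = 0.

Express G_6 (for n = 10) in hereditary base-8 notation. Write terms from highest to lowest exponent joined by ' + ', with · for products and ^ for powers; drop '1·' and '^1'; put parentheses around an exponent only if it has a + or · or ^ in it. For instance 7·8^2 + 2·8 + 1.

i=0: 10 = 2^(2 + 1) + 2 (b=2); 2→3: 3^(3 + 1) + 3 = 84; 84−1 = 83
i=1: 83 = 3^(3 + 1) + 2 (b=3); 3→4: 4^(4 + 1) + 2 = 1026; 1026−1 = 1025
i=2: 1025 = 4^(4 + 1) + 1 (b=4); 4→5: 5^(5 + 1) + 1 = 15626; 15626−1 = 15625
i=3: 15625 = 5^(5 + 1) (b=5); 5→6: 6^(6 + 1) = 279936; 279936−1 = 279935
i=4: 279935 = 5·6^6 + 5·6^5 + 5·6^4 + 5·6^3 + 5·6^2 + 5·6 + 5 (b=6); 6→7: 5·7^7 + 5·7^5 + 5·7^4 + 5·7^3 + 5·7^2 + 5·7 + 5 = 4215755; 4215755−1 = 4215754
i=5: 4215754 = 5·7^7 + 5·7^5 + 5·7^4 + 5·7^3 + 5·7^2 + 5·7 + 4 (b=7); 7→8: 5·8^8 + 5·8^5 + 5·8^4 + 5·8^3 + 5·8^2 + 5·8 + 4 = 84073324; 84073324−1 = 84073323
i=6: 84073323 = 5·8^8 + 5·8^5 + 5·8^4 + 5·8^3 + 5·8^2 + 5·8 + 3 (b=8); 8→9: 5·9^9 + 5·9^5 + 5·9^4 + 5·9^3 + 5·9^2 + 5·9 + 3 = 1937434593; 1937434593−1 = 1937434592

5·8^8 + 5·8^5 + 5·8^4 + 5·8^3 + 5·8^2 + 5·8 + 3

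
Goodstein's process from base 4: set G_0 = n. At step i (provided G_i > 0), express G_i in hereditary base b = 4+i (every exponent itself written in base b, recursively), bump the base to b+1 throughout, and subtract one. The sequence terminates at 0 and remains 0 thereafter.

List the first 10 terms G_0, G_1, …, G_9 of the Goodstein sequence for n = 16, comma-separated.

16, 24, 27, 30, 33, 36, 39, 41, 43, 45

i=0: 16 = 4^2 (b=4); 4→5: 5^2 = 25; 25−1 = 24
i=1: 24 = 4·5 + 4 (b=5); 5→6: 4·6 + 4 = 28; 28−1 = 27
i=2: 27 = 4·6 + 3 (b=6); 6→7: 4·7 + 3 = 31; 31−1 = 30
i=3: 30 = 4·7 + 2 (b=7); 7→8: 4·8 + 2 = 34; 34−1 = 33
i=4: 33 = 4·8 + 1 (b=8); 8→9: 4·9 + 1 = 37; 37−1 = 36
i=5: 36 = 4·9 (b=9); 9→10: 4·10 = 40; 40−1 = 39
i=6: 39 = 3·10 + 9 (b=10); 10→11: 3·11 + 9 = 42; 42−1 = 41
i=7: 41 = 3·11 + 8 (b=11); 11→12: 3·12 + 8 = 44; 44−1 = 43
i=8: 43 = 3·12 + 7 (b=12); 12→13: 3·13 + 7 = 46; 46−1 = 45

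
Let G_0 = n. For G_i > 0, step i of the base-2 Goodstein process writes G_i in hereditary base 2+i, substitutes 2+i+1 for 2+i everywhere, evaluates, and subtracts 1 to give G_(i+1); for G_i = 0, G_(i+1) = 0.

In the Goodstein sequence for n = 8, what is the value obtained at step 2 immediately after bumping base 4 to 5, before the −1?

6311

step 0: 8 = 2^(2 + 1); sub 3 for 2: 3^(3 + 1); = 81; G_1 = 81−1 = 80
step 1: 80 = 2·3^3 + 2·3^2 + 2·3 + 2; sub 4 for 3: 2·4^4 + 2·4^2 + 2·4 + 2; = 554; G_2 = 554−1 = 553
step 2: 553 = 2·4^4 + 2·4^2 + 2·4 + 1; sub 5 for 4: 2·5^5 + 2·5^2 + 2·5 + 1; = 6311; G_3 = 6311−1 = 6310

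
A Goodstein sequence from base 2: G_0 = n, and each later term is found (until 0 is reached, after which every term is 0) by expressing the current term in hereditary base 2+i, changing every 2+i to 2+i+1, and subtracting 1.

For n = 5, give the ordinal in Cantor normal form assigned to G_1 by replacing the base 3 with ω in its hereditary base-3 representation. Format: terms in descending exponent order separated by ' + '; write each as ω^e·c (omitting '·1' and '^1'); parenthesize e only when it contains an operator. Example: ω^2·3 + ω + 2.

ω^ω

base 2: 5 = 2^2 + 1; at 3: 3^3 + 1 = 28; next = 27
base 3: 27 = 3^3; at 4: 4^4 = 256; next = 255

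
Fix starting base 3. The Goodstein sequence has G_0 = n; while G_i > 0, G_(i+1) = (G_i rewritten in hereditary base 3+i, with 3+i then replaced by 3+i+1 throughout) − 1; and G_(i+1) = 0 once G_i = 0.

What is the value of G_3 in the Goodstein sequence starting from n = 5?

i=0: 5 = 3 + 2 (b=3); 3→4: 4 + 2 = 6; 6−1 = 5
i=1: 5 = 4 + 1 (b=4); 4→5: 5 + 1 = 6; 6−1 = 5
i=2: 5 = 5 (b=5); 5→6: 6 = 6; 6−1 = 5
i=3: 5 = 5 (b=6); 6→7: 5 = 5; 5−1 = 4

5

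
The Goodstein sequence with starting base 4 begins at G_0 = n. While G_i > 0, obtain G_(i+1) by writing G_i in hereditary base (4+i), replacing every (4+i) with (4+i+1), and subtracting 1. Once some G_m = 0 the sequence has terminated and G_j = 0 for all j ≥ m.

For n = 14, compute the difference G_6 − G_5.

[0] 14 ≡ 3·4 + 2 (base 4). Lift 5: 17. −1: 16.
[1] 16 ≡ 3·5 + 1 (base 5). Lift 6: 19. −1: 18.
[2] 18 ≡ 3·6 (base 6). Lift 7: 21. −1: 20.
[3] 20 ≡ 2·7 + 6 (base 7). Lift 8: 22. −1: 21.
[4] 21 ≡ 2·8 + 5 (base 8). Lift 9: 23. −1: 22.
[5] 22 ≡ 2·9 + 4 (base 9). Lift 10: 24. −1: 23.

1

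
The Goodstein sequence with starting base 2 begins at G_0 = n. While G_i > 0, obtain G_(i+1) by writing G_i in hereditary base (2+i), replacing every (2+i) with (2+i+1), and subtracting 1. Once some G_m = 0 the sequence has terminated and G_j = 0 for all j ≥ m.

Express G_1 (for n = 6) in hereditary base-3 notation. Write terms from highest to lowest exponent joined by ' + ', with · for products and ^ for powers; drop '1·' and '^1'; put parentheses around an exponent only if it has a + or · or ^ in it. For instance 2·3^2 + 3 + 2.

6 —HB2→ 2^2 + 2 —bump→ 3^3 + 3 = 30 —(−1)→ 29
29 —HB3→ 3^3 + 2 —bump→ 4^4 + 2 = 258 —(−1)→ 257

3^3 + 2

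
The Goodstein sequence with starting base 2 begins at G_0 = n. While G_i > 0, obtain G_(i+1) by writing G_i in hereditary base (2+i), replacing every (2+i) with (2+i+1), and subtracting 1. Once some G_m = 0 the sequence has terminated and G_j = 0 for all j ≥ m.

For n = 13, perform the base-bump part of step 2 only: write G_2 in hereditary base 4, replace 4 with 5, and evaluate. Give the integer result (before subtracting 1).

i=0: 13 = 2^(2 + 1) + 2^2 + 1 (b=2); 2→3: 3^(3 + 1) + 3^3 + 1 = 109; 109−1 = 108
i=1: 108 = 3^(3 + 1) + 3^3 (b=3); 3→4: 4^(4 + 1) + 4^4 = 1280; 1280−1 = 1279
i=2: 1279 = 4^(4 + 1) + 3·4^3 + 3·4^2 + 3·4 + 3 (b=4); 4→5: 5^(5 + 1) + 3·5^3 + 3·5^2 + 3·5 + 3 = 16093; 16093−1 = 16092

16093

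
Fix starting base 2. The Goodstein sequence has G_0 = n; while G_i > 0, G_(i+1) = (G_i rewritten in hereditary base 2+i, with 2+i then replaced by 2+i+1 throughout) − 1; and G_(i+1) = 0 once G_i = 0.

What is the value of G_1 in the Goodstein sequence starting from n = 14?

110

i=0: 14 = 2^(2 + 1) + 2^2 + 2 (b=2); 2→3: 3^(3 + 1) + 3^3 + 3 = 111; 111−1 = 110
i=1: 110 = 3^(3 + 1) + 3^3 + 2 (b=3); 3→4: 4^(4 + 1) + 4^4 + 2 = 1282; 1282−1 = 1281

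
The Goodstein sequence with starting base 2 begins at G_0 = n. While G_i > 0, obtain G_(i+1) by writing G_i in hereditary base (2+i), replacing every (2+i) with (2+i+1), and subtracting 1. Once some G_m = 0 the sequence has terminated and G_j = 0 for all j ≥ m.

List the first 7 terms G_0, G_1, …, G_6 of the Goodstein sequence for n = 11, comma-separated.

base 2: 11 = 2^(2 + 1) + 2 + 1; at 3: 3^(3 + 1) + 3 + 1 = 85; next = 84
base 3: 84 = 3^(3 + 1) + 3; at 4: 4^(4 + 1) + 4 = 1028; next = 1027
base 4: 1027 = 4^(4 + 1) + 3; at 5: 5^(5 + 1) + 3 = 15628; next = 15627
base 5: 15627 = 5^(5 + 1) + 2; at 6: 6^(6 + 1) + 2 = 279938; next = 279937
base 6: 279937 = 6^(6 + 1) + 1; at 7: 7^(7 + 1) + 1 = 5764802; next = 5764801
base 7: 5764801 = 7^(7 + 1); at 8: 8^(8 + 1) = 134217728; next = 134217727

11, 84, 1027, 15627, 279937, 5764801, 134217727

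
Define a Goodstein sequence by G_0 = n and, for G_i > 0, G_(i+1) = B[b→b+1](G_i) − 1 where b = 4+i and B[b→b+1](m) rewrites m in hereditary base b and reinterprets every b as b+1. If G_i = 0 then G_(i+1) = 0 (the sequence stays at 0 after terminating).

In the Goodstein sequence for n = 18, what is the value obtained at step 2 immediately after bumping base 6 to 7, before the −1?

49

[0] 18 ≡ 4^2 + 2 (base 4). Lift 5: 27. −1: 26.
[1] 26 ≡ 5^2 + 1 (base 5). Lift 6: 37. −1: 36.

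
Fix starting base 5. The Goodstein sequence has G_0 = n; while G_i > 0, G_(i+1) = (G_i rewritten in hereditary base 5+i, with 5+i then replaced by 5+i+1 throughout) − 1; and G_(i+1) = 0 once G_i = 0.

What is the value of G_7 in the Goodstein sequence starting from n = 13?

step 0: 13 = 2·5 + 3; sub 6 for 5: 2·6 + 3; = 15; G_1 = 15−1 = 14
step 1: 14 = 2·6 + 2; sub 7 for 6: 2·7 + 2; = 16; G_2 = 16−1 = 15
step 2: 15 = 2·7 + 1; sub 8 for 7: 2·8 + 1; = 17; G_3 = 17−1 = 16
step 3: 16 = 2·8; sub 9 for 8: 2·9; = 18; G_4 = 18−1 = 17
step 4: 17 = 9 + 8; sub 10 for 9: 10 + 8; = 18; G_5 = 18−1 = 17
step 5: 17 = 10 + 7; sub 11 for 10: 11 + 7; = 18; G_6 = 18−1 = 17
step 6: 17 = 11 + 6; sub 12 for 11: 12 + 6; = 18; G_7 = 18−1 = 17
step 7: 17 = 12 + 5; sub 13 for 12: 13 + 5; = 18; G_8 = 18−1 = 17

17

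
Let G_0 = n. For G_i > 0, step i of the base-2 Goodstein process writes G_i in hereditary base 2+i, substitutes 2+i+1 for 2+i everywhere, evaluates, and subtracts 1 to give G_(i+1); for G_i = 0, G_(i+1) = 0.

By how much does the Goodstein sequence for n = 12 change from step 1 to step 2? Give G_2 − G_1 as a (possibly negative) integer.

(0) 12|_2 = 2^(2 + 1) + 2^2 ↦ 3^(3 + 1) + 3^3|_3 = 108 ⇒ 107
(1) 107|_3 = 3^(3 + 1) + 2·3^2 + 2·3 + 2 ↦ 4^(4 + 1) + 2·4^2 + 2·4 + 2|_4 = 1066 ⇒ 1065

958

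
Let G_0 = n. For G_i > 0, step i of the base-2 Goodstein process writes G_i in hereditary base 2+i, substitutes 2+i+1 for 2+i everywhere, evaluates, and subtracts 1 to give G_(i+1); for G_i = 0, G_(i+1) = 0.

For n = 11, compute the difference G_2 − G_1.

943

i=0: 11 = 2^(2 + 1) + 2 + 1 (b=2); 2→3: 3^(3 + 1) + 3 + 1 = 85; 85−1 = 84
i=1: 84 = 3^(3 + 1) + 3 (b=3); 3→4: 4^(4 + 1) + 4 = 1028; 1028−1 = 1027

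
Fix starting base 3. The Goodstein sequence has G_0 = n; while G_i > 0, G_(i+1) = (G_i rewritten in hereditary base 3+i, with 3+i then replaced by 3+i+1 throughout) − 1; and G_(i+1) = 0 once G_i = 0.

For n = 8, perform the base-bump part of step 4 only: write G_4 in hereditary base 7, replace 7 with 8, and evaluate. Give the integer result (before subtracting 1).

12

step 0: 8 = 2·3 + 2; sub 4 for 3: 2·4 + 2; = 10; G_1 = 10−1 = 9
step 1: 9 = 2·4 + 1; sub 5 for 4: 2·5 + 1; = 11; G_2 = 11−1 = 10
step 2: 10 = 2·5; sub 6 for 5: 2·6; = 12; G_3 = 12−1 = 11
step 3: 11 = 6 + 5; sub 7 for 6: 7 + 5; = 12; G_4 = 12−1 = 11
step 4: 11 = 7 + 4; sub 8 for 7: 8 + 4; = 12; G_5 = 12−1 = 11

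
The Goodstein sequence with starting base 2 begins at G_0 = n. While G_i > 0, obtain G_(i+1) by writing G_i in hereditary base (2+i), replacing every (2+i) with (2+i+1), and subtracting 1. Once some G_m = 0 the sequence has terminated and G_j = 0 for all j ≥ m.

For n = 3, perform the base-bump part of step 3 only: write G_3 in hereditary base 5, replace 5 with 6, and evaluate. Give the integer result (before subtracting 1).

2

i=0: 3 = 2 + 1 (b=2); 2→3: 3 + 1 = 4; 4−1 = 3
i=1: 3 = 3 (b=3); 3→4: 4 = 4; 4−1 = 3
i=2: 3 = 3 (b=4); 4→5: 3 = 3; 3−1 = 2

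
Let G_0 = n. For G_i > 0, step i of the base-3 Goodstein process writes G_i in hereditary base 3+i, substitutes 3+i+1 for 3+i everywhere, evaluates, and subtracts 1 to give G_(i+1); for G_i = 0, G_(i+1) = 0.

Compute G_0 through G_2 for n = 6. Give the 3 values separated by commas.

6, 7, 7

step 0: 6 = 2·3; sub 4 for 3: 2·4; = 8; G_1 = 8−1 = 7
step 1: 7 = 4 + 3; sub 5 for 4: 5 + 3; = 8; G_2 = 8−1 = 7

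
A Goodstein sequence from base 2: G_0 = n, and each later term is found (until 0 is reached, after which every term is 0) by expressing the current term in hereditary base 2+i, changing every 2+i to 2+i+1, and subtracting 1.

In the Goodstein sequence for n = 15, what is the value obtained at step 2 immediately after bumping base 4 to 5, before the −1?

18753

base 2: 15 = 2^(2 + 1) + 2^2 + 2 + 1; at 3: 3^(3 + 1) + 3^3 + 3 + 1 = 112; next = 111
base 3: 111 = 3^(3 + 1) + 3^3 + 3; at 4: 4^(4 + 1) + 4^4 + 4 = 1284; next = 1283
base 4: 1283 = 4^(4 + 1) + 4^4 + 3; at 5: 5^(5 + 1) + 5^5 + 3 = 18753; next = 18752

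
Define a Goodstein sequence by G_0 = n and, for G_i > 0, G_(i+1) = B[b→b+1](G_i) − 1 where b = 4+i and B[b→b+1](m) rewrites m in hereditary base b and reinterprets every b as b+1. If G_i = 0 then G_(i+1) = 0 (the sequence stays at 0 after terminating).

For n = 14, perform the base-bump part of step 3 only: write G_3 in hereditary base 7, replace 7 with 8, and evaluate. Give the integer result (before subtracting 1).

22

(0) 14|_4 = 3·4 + 2 ↦ 3·5 + 2|_5 = 17 ⇒ 16
(1) 16|_5 = 3·5 + 1 ↦ 3·6 + 1|_6 = 19 ⇒ 18
(2) 18|_6 = 3·6 ↦ 3·7|_7 = 21 ⇒ 20
(3) 20|_7 = 2·7 + 6 ↦ 2·8 + 6|_8 = 22 ⇒ 21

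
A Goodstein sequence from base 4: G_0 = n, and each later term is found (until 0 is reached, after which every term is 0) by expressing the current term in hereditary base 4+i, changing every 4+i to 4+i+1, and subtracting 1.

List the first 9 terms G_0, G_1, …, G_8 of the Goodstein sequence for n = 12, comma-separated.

12 —HB4→ 3·4 —bump→ 3·5 = 15 —(−1)→ 14
14 —HB5→ 2·5 + 4 —bump→ 2·6 + 4 = 16 —(−1)→ 15
15 —HB6→ 2·6 + 3 —bump→ 2·7 + 3 = 17 —(−1)→ 16
16 —HB7→ 2·7 + 2 —bump→ 2·8 + 2 = 18 —(−1)→ 17
17 —HB8→ 2·8 + 1 —bump→ 2·9 + 1 = 19 —(−1)→ 18
18 —HB9→ 2·9 —bump→ 2·10 = 20 —(−1)→ 19
19 —HB10→ 10 + 9 —bump→ 11 + 9 = 20 —(−1)→ 19
19 —HB11→ 11 + 8 —bump→ 12 + 8 = 20 —(−1)→ 19

12, 14, 15, 16, 17, 18, 19, 19, 19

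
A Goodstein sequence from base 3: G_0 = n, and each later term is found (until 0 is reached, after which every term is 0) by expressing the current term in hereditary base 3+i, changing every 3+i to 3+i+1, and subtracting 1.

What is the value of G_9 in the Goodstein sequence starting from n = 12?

87

G_0 = 12. HB_3(12) = 3^2 + 3. Bump = 20. G_1 = 19.
G_1 = 19. HB_4(19) = 4^2 + 3. Bump = 28. G_2 = 27.
G_2 = 27. HB_5(27) = 5^2 + 2. Bump = 38. G_3 = 37.
G_3 = 37. HB_6(37) = 6^2 + 1. Bump = 50. G_4 = 49.
G_4 = 49. HB_7(49) = 7^2. Bump = 64. G_5 = 63.
G_5 = 63. HB_8(63) = 7·8 + 7. Bump = 70. G_6 = 69.
G_6 = 69. HB_9(69) = 7·9 + 6. Bump = 76. G_7 = 75.
G_7 = 75. HB_10(75) = 7·10 + 5. Bump = 82. G_8 = 81.
G_8 = 81. HB_11(81) = 7·11 + 4. Bump = 88. G_9 = 87.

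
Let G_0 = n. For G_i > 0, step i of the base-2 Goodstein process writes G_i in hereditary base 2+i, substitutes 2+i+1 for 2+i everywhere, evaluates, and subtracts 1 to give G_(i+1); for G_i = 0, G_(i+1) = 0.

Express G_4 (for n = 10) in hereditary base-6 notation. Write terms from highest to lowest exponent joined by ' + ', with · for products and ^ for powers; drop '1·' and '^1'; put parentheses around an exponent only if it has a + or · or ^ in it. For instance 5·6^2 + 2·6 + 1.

5·6^6 + 5·6^5 + 5·6^4 + 5·6^3 + 5·6^2 + 5·6 + 5

step 0: 10 = 2^(2 + 1) + 2; sub 3 for 2: 3^(3 + 1) + 3; = 84; G_1 = 84−1 = 83
step 1: 83 = 3^(3 + 1) + 2; sub 4 for 3: 4^(4 + 1) + 2; = 1026; G_2 = 1026−1 = 1025
step 2: 1025 = 4^(4 + 1) + 1; sub 5 for 4: 5^(5 + 1) + 1; = 15626; G_3 = 15626−1 = 15625
step 3: 15625 = 5^(5 + 1); sub 6 for 5: 6^(6 + 1); = 279936; G_4 = 279936−1 = 279935
step 4: 279935 = 5·6^6 + 5·6^5 + 5·6^4 + 5·6^3 + 5·6^2 + 5·6 + 5; sub 7 for 6: 5·7^7 + 5·7^5 + 5·7^4 + 5·7^3 + 5·7^2 + 5·7 + 5; = 4215755; G_5 = 4215755−1 = 4215754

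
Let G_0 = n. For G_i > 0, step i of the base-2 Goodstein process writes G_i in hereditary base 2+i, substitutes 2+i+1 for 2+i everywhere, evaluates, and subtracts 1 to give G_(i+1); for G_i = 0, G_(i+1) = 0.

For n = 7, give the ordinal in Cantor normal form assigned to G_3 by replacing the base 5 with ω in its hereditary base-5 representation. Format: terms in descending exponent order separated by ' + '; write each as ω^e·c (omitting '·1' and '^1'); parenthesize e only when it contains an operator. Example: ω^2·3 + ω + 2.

ω^ω + 2

step 0: 7 = 2^2 + 2 + 1; sub 3 for 2: 3^3 + 3 + 1; = 31; G_1 = 31−1 = 30
step 1: 30 = 3^3 + 3; sub 4 for 3: 4^4 + 4; = 260; G_2 = 260−1 = 259
step 2: 259 = 4^4 + 3; sub 5 for 4: 5^5 + 3; = 3128; G_3 = 3128−1 = 3127
step 3: 3127 = 5^5 + 2; sub 6 for 5: 6^6 + 2; = 46658; G_4 = 46658−1 = 46657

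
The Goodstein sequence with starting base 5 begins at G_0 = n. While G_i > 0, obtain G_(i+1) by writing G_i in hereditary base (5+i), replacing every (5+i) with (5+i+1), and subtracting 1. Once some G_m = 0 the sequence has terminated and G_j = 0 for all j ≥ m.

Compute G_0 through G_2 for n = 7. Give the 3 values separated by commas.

7, 7, 7

G_0=7  [base 5] 5 + 2  →[5↦6]→  6 + 2 = 8  −1 ⇒ G_1=7
G_1=7  [base 6] 6 + 1  →[6↦7]→  7 + 1 = 8  −1 ⇒ G_2=7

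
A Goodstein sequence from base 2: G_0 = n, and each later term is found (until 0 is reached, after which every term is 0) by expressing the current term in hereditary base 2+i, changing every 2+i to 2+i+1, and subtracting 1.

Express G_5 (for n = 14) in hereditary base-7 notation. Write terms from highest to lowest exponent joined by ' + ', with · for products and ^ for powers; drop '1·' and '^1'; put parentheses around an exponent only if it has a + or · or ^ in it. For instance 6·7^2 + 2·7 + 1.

(0) 14|_2 = 2^(2 + 1) + 2^2 + 2 ↦ 3^(3 + 1) + 3^3 + 3|_3 = 111 ⇒ 110
(1) 110|_3 = 3^(3 + 1) + 3^3 + 2 ↦ 4^(4 + 1) + 4^4 + 2|_4 = 1282 ⇒ 1281
(2) 1281|_4 = 4^(4 + 1) + 4^4 + 1 ↦ 5^(5 + 1) + 5^5 + 1|_5 = 18751 ⇒ 18750
(3) 18750|_5 = 5^(5 + 1) + 5^5 ↦ 6^(6 + 1) + 6^6|_6 = 326592 ⇒ 326591
(4) 326591|_6 = 6^(6 + 1) + 5·6^5 + 5·6^4 + 5·6^3 + 5·6^2 + 5·6 + 5 ↦ 7^(7 + 1) + 5·7^5 + 5·7^4 + 5·7^3 + 5·7^2 + 5·7 + 5|_7 = 5862841 ⇒ 5862840
(5) 5862840|_7 = 7^(7 + 1) + 5·7^5 + 5·7^4 + 5·7^3 + 5·7^2 + 5·7 + 4 ↦ 8^(8 + 1) + 5·8^5 + 5·8^4 + 5·8^3 + 5·8^2 + 5·8 + 4|_8 = 134404972 ⇒ 134404971

7^(7 + 1) + 5·7^5 + 5·7^4 + 5·7^3 + 5·7^2 + 5·7 + 4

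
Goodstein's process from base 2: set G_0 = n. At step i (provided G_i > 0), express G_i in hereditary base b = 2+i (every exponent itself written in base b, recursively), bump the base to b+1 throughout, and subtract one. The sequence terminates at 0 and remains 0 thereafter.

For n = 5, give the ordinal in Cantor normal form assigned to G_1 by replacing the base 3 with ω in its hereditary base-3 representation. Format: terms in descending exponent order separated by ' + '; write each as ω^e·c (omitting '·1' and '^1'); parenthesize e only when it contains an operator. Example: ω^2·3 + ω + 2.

(0) 5|_2 = 2^2 + 1 ↦ 3^3 + 1|_3 = 28 ⇒ 27
(1) 27|_3 = 3^3 ↦ 4^4|_4 = 256 ⇒ 255

ω^ω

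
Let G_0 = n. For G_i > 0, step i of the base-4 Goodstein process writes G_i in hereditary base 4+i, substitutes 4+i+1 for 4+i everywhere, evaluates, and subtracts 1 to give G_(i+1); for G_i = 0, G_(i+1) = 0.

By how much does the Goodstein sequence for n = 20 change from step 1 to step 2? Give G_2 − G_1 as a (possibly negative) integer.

(0) 20|_4 = 4^2 + 4 ↦ 5^2 + 5|_5 = 30 ⇒ 29
(1) 29|_5 = 5^2 + 4 ↦ 6^2 + 4|_6 = 40 ⇒ 39

10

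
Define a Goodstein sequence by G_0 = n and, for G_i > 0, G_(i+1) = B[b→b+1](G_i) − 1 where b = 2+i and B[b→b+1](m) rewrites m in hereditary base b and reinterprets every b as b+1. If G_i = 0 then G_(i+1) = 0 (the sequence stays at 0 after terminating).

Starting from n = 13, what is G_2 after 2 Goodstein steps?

step 0: 13 = 2^(2 + 1) + 2^2 + 1; sub 3 for 2: 3^(3 + 1) + 3^3 + 1; = 109; G_1 = 109−1 = 108
step 1: 108 = 3^(3 + 1) + 3^3; sub 4 for 3: 4^(4 + 1) + 4^4; = 1280; G_2 = 1280−1 = 1279

1279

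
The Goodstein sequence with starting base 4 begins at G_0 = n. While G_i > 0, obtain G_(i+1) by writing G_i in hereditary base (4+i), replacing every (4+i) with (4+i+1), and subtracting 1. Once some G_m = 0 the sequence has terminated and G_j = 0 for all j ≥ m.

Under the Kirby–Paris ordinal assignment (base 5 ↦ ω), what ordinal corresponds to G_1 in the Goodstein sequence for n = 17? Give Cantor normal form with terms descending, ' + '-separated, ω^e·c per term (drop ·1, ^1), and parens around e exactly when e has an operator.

ω^2

17 —HB4→ 4^2 + 1 —bump→ 5^2 + 1 = 26 —(−1)→ 25
25 —HB5→ 5^2 —bump→ 6^2 = 36 —(−1)→ 35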